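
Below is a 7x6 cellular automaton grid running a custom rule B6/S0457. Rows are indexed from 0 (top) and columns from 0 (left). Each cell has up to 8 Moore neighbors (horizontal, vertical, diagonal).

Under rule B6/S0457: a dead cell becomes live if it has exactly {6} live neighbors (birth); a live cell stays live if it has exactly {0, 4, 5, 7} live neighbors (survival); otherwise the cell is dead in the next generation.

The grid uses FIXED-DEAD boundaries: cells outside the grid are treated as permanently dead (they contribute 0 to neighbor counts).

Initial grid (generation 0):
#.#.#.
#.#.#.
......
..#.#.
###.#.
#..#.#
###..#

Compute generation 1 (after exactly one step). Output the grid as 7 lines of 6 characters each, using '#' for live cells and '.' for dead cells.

Simulating step by step:
Generation 0 (given above): 19 live cells
Generation 1: 2 live cells
(generation 1 grid is the final answer)

Answer: ......
......
......
......
.#....
#.....
......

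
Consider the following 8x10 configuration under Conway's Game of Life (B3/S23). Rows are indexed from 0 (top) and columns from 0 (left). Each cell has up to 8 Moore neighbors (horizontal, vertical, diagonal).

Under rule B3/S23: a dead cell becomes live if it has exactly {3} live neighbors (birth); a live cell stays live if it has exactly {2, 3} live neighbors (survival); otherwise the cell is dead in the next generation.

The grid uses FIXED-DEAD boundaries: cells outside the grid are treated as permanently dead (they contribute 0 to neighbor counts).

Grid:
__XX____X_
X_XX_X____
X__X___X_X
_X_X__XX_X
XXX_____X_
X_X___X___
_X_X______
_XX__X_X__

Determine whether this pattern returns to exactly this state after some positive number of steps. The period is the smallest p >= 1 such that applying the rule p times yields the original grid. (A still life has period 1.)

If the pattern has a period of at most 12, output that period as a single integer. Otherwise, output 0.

Simulating and comparing each generation to the original:
Gen 0 (original, given above): 29 live cells
Gen 1: 23 live cells, differs from original
Gen 2: 25 live cells, differs from original
Gen 3: 19 live cells, differs from original
Gen 4: 16 live cells, differs from original
Gen 5: 14 live cells, differs from original
Gen 6: 20 live cells, differs from original
Gen 7: 15 live cells, differs from original
Gen 8: 14 live cells, differs from original
Gen 9: 14 live cells, differs from original
Gen 10: 14 live cells, differs from original
Gen 11: 16 live cells, differs from original
Gen 12: 12 live cells, differs from original
No period found within 12 steps.

Answer: 0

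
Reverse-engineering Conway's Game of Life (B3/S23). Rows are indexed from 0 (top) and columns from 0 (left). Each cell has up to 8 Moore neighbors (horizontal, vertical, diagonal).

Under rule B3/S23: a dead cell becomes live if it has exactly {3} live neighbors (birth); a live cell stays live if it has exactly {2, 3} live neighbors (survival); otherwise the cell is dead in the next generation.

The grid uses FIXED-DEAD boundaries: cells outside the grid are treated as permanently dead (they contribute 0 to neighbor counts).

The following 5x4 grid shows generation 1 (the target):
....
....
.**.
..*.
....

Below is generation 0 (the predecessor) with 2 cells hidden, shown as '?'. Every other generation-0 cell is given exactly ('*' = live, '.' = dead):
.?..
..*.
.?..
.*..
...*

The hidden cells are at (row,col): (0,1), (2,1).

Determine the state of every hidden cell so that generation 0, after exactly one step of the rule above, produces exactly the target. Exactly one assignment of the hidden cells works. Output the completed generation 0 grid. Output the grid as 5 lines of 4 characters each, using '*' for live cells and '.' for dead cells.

Answer: ....
..*.
.*..
.*..
...*

Derivation:
Hidden generation-0 cells (in order): (0,1), (2,1).
A hidden cell only influences target cells in its own 3x3 neighborhood. Try each of the 2^2 = 4 assignments, step the completed generation 0 forward once under B3/S23, and compare with the target:
  (0,1)=. (2,1)=. -> step gives (2,1)='.' but target has '*' -> reject
  (0,1)=. (2,1)=* -> step reproduces the target at every cell -> ACCEPT
  (0,1)=* (2,1)=. -> step gives (2,1)='.' but target has '*' -> reject
  (0,1)=* (2,1)=* -> step gives (1,1)='*' but target has '.' -> reject
Unique solution: (0,1)=dead, (2,1)=live.
Check: live-neighbor counts of every cell in the completed generation 0:
0111
1211
2231
2131
1120
Applying B3/S23 to generation 0 with these counts gives:
....
....
.**.
..*.
....
which matches the target exactly.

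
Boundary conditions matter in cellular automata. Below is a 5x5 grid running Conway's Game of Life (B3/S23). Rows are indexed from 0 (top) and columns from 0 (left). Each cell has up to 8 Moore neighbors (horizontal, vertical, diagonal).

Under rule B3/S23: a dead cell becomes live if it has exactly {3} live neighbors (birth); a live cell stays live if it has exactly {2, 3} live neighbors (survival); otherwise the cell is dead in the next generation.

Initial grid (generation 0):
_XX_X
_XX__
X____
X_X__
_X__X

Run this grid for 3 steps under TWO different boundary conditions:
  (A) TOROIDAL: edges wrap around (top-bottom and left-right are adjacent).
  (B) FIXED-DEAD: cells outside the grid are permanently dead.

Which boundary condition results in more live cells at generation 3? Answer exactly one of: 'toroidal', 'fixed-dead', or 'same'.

Under TOROIDAL boundary, generation 3:
XX_X_
_X_XX
_____
__XX_
_XX__
Population = 10

Under FIXED-DEAD boundary, generation 3:
_____
X__X_
X____
_X___
_____
Population = 4

Comparison: toroidal=10, fixed-dead=4 -> toroidal

Answer: toroidal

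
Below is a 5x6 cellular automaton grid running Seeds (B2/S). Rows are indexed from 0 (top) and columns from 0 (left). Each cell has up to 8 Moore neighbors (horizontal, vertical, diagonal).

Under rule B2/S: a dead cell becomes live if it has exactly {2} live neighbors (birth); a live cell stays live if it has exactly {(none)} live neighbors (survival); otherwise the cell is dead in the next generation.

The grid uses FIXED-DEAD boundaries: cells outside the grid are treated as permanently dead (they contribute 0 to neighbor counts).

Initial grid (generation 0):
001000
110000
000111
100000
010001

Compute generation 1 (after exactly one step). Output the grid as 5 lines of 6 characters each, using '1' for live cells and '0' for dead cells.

Answer: 100000
000001
001000
011100
100000

Derivation:
Simulating step by step:
Generation 0 (given above): 9 live cells
Generation 1: 7 live cells
(generation 1 grid is the final answer)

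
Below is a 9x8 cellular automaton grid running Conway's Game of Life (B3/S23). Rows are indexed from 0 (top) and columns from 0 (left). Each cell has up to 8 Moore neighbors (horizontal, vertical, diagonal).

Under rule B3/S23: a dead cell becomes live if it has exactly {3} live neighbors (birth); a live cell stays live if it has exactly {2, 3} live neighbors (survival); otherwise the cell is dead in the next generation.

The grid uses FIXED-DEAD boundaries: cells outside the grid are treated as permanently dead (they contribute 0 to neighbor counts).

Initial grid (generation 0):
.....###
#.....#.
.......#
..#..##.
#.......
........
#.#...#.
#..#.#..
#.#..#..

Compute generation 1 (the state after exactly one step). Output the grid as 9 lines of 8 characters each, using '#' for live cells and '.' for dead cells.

Answer: .....###
.....#..
.....#.#
......#.
........
.#......
.#......
#.#####.
.#..#...

Derivation:
Simulating step by step:
Generation 0 (given above): 19 live cells
Generation 1: 17 live cells
(generation 1 grid is the final answer)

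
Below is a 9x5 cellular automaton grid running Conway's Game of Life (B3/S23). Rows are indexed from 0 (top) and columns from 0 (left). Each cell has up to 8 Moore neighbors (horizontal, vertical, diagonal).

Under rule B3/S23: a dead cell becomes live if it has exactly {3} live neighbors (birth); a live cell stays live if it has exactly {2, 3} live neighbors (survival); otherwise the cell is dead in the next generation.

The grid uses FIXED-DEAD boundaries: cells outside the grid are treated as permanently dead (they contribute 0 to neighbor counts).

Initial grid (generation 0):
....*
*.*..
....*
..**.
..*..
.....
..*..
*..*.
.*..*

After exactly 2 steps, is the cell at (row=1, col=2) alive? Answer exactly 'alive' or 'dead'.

Simulating step by step:
Generation 0 (given above): 12 live cells
Generation 1: 10 live cells
.....
...*.
.**..
..**.
..**.
.....
.....
.***.
.....
Generation 2: 7 live cells
.....
..*..
.*...
.....
..**.
.....
..*..
..*..
..*..

Cell (1,2) at generation 2: 1 -> alive

Answer: alive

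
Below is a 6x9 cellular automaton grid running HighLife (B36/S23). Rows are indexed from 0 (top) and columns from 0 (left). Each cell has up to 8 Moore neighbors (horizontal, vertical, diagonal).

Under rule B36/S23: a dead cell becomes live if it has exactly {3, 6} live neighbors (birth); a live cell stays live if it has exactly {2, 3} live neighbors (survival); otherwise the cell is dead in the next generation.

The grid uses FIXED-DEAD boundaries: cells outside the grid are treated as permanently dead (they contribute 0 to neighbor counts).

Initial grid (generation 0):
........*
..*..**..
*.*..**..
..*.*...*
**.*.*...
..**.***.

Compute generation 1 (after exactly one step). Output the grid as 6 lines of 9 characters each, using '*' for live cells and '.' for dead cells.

Answer: .........
.*...***.
..*.*.**.
*.*.*.*..
.*...*.*.
.***.**..

Derivation:
Simulating step by step:
Generation 0 (given above): 20 live cells
Generation 1: 20 live cells
(generation 1 grid is the final answer)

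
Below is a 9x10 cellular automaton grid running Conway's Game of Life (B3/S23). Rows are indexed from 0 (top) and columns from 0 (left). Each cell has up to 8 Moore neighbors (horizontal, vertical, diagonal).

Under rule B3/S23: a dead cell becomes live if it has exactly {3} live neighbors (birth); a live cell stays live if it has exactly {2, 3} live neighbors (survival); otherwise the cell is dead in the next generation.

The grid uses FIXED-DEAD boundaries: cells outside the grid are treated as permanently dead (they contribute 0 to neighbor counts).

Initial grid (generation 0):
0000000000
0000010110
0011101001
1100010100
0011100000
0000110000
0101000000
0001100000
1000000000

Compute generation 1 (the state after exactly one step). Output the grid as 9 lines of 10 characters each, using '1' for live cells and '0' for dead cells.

Answer: 0000000000
0001111110
0111100000
0100011000
0111001000
0000010000
0011010000
0011100000
0000000000

Derivation:
Simulating step by step:
Generation 0 (given above): 22 live cells
Generation 1: 24 live cells
(generation 1 grid is the final answer)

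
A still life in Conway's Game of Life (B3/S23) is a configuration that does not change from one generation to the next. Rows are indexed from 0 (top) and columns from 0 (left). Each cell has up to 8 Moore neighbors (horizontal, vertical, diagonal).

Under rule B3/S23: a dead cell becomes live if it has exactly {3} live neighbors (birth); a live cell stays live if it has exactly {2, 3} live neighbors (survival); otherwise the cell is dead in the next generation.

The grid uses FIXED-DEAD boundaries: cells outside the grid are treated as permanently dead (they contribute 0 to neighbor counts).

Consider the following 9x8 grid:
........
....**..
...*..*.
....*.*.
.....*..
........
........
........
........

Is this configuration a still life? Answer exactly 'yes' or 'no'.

Answer: yes

Derivation:
Compute generation 1 and compare to generation 0 (given above):
Generation 1:
........
....**..
...*..*.
....*.*.
.....*..
........
........
........
........
The grids are IDENTICAL -> still life.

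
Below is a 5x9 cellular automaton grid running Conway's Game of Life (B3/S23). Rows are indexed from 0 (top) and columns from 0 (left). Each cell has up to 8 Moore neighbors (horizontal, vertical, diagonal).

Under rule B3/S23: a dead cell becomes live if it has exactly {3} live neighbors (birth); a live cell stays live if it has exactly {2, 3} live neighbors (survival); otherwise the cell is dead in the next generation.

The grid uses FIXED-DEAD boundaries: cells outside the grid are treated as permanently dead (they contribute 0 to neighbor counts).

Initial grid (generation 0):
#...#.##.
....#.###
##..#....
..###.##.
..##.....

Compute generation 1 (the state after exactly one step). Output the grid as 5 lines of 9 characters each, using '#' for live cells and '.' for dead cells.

Simulating step by step:
Generation 0 (given above): 18 live cells
Generation 1: 16 live cells
(generation 1 grid is the final answer)

Answer: ......#.#
##.##.#.#
.##.#...#
....##...
..#.#....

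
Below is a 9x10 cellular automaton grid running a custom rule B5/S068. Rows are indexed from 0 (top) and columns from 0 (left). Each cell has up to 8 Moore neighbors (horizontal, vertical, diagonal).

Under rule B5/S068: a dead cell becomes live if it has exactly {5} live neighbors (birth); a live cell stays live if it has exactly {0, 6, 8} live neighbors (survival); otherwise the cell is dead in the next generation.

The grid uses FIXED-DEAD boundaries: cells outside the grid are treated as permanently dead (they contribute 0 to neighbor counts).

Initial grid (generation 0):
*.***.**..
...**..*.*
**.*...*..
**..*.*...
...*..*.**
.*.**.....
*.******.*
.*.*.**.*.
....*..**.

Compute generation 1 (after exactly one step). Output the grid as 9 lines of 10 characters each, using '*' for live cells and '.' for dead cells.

Answer: *.........
..*......*
..........
..........
..........
..*..*....
....*.....
..........
..........

Derivation:
Simulating step by step:
Generation 0 (given above): 41 live cells
Generation 1: 6 live cells
(generation 1 grid is the final answer)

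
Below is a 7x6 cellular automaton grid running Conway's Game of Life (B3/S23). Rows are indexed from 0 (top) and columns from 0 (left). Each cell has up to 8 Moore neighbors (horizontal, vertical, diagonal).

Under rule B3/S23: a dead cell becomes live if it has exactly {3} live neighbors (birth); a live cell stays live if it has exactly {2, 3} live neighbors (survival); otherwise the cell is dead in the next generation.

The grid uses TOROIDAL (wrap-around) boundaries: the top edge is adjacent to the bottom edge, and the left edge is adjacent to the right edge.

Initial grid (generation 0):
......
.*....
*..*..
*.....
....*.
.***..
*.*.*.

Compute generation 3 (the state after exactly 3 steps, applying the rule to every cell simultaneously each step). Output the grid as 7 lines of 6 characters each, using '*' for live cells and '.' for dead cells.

Simulating step by step:
Generation 0 (given above): 11 live cells
Generation 1: 12 live cells
.*....
......
**....
.....*
.***..
.**.**
..*...
Generation 2: 11 live cells
......
**....
*.....
......
.*.*.*
*...*.
*.**..
Generation 3: 15 live cells
(generation 3 grid is the final answer)

Answer: *.*...
**....
**....
*.....
*...**
*...*.
.*.*.*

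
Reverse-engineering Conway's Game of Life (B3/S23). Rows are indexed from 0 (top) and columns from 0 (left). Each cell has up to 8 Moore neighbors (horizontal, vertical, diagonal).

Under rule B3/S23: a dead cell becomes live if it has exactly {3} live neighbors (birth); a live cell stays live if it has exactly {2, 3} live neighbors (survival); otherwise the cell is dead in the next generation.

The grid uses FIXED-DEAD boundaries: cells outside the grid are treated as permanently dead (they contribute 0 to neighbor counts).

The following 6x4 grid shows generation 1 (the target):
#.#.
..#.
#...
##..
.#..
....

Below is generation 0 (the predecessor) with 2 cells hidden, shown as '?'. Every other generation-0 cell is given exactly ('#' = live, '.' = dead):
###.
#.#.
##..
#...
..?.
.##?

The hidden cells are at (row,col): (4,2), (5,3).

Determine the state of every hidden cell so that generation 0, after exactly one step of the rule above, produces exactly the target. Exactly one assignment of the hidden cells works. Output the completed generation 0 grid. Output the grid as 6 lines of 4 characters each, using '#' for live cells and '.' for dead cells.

Answer: ###.
#.#.
##..
#...
....
.##.

Derivation:
Hidden generation-0 cells (in order): (4,2), (5,3).
A hidden cell only influences target cells in its own 3x3 neighborhood. Try each of the 2^2 = 4 assignments, step the completed generation 0 forward once under B3/S23, and compare with the target:
  (4,2)=. (5,3)=. -> step reproduces the target at every cell -> ACCEPT
  (4,2)=. (5,3)=# -> step gives (4,2)='#' but target has '.' -> reject
  (4,2)=# (5,3)=. -> step gives (3,1)='.' but target has '#' -> reject
  (4,2)=# (5,3)=# -> step gives (3,1)='.' but target has '#' -> reject
Unique solution: (4,2)=dead, (5,3)=dead.
Check: live-neighbor counts of every cell in the completed generation 0:
2422
4732
3421
2310
2321
1111
Applying B3/S23 to generation 0 with these counts gives:
#.#.
..#.
#...
##..
.#..
....
which matches the target exactly.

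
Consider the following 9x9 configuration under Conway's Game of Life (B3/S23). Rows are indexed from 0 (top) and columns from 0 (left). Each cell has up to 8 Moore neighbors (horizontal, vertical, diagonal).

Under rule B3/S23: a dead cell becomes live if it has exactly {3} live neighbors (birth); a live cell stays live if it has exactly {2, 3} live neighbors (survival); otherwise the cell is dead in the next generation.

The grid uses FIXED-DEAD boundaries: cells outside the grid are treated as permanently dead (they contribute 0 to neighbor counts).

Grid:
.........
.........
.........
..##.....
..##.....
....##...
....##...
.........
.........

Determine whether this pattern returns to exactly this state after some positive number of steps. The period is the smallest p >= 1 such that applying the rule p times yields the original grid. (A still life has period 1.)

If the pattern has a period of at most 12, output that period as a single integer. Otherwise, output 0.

Answer: 2

Derivation:
Simulating and comparing each generation to the original:
Gen 0 (original, given above): 8 live cells
Gen 1: 6 live cells, differs from original
Gen 2: 8 live cells, MATCHES original -> period = 2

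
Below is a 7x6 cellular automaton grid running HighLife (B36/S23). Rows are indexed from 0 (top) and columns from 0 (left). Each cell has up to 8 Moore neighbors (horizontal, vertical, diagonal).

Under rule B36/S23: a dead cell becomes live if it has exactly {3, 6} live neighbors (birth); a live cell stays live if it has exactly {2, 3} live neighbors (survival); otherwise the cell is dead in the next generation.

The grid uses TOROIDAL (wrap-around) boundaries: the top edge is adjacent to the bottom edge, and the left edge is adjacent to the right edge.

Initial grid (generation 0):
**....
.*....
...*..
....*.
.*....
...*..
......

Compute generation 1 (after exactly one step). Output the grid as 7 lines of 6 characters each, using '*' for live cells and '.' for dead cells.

Answer: **....
***...
......
......
......
......
......

Derivation:
Simulating step by step:
Generation 0 (given above): 7 live cells
Generation 1: 5 live cells
(generation 1 grid is the final answer)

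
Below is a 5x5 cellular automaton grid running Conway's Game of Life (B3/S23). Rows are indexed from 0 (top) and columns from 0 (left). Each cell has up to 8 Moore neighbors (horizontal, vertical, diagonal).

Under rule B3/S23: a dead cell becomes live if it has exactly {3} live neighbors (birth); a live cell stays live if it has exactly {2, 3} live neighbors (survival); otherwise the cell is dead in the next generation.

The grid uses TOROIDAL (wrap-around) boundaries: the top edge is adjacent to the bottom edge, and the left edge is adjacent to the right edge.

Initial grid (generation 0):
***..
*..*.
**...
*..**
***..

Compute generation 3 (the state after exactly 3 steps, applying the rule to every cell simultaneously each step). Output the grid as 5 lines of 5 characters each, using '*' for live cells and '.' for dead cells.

Simulating step by step:
Generation 0 (given above): 13 live cells
Generation 1: 5 live cells
...*.
.....
.***.
...*.
.....
Generation 2: 4 live cells
.....
...*.
..**.
...*.
.....
Generation 3: 7 live cells
(generation 3 grid is the final answer)

Answer: .....
..**.
..***
..**.
.....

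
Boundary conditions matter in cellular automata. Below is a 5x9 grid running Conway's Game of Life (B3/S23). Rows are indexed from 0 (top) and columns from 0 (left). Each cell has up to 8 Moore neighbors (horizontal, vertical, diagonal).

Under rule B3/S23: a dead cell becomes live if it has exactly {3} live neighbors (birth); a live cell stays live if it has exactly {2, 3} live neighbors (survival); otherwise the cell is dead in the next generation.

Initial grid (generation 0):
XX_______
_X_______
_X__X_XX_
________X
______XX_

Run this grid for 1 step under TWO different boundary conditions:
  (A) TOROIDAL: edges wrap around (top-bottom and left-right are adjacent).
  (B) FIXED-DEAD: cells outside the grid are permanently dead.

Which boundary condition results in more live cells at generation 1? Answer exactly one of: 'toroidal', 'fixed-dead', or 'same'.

Under TOROIDAL boundary, generation 1:
XX_______
_XX______
X______X_
_____X__X
X______XX
Population = 11

Under FIXED-DEAD boundary, generation 1:
XX_______
_XX______
_______X_
_____X__X
_______X_
Population = 8

Comparison: toroidal=11, fixed-dead=8 -> toroidal

Answer: toroidal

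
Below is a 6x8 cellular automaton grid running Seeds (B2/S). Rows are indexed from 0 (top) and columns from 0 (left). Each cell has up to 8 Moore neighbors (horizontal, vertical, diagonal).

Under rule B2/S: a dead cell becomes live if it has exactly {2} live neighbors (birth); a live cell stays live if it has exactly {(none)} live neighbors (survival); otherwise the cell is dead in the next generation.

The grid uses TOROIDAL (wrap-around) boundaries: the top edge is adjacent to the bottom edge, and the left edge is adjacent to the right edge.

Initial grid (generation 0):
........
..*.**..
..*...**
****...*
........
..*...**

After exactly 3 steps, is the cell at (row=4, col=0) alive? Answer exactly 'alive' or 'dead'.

Answer: alive

Derivation:
Simulating step by step:
Generation 0 (given above): 14 live cells
Generation 1: 6 live cells
.**.*..*
.*.....*
........
........
........
........
Generation 2: 9 live cells
...*..*.
...*..*.
*.......
........
........
****....
Generation 3: 10 live cells
*....*..
..*.**..
.......*
........
*..*....
....*..*

Cell (4,0) at generation 3: 1 -> alive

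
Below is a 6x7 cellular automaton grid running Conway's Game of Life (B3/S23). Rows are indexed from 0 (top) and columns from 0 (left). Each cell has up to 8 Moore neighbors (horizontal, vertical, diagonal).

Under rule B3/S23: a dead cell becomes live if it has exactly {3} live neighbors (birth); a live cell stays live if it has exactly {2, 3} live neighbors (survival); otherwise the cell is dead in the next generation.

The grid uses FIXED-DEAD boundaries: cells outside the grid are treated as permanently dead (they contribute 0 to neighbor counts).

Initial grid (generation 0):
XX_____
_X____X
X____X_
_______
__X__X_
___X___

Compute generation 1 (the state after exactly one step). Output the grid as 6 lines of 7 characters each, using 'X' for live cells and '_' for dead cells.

Answer: XX_____
_X_____
_______
_______
_______
_______

Derivation:
Simulating step by step:
Generation 0 (given above): 9 live cells
Generation 1: 3 live cells
(generation 1 grid is the final answer)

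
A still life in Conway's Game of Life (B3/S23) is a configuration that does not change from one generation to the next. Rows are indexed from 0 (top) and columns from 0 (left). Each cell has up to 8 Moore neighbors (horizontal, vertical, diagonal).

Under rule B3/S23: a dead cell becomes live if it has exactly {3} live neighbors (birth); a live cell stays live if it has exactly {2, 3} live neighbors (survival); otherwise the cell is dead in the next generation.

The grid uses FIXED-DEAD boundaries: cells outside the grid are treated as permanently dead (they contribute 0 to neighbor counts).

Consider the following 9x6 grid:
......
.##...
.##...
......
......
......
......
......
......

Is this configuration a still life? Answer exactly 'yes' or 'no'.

Compute generation 1 and compare to generation 0 (given above):
Generation 1:
......
.##...
.##...
......
......
......
......
......
......
The grids are IDENTICAL -> still life.

Answer: yes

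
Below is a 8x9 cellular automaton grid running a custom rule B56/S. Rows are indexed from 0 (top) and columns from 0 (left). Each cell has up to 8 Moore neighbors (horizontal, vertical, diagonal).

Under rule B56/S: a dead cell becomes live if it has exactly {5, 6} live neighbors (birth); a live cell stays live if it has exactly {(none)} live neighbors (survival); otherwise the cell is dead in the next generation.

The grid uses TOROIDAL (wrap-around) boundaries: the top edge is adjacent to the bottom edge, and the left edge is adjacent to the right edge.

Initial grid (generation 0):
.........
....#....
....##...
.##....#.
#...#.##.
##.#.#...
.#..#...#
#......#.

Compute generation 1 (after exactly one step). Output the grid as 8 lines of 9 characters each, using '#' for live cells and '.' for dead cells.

Simulating step by step:
Generation 0 (given above): 19 live cells
Generation 1: 2 live cells
(generation 1 grid is the final answer)

Answer: .........
.........
.........
.........
.#.......
.........
#........
.........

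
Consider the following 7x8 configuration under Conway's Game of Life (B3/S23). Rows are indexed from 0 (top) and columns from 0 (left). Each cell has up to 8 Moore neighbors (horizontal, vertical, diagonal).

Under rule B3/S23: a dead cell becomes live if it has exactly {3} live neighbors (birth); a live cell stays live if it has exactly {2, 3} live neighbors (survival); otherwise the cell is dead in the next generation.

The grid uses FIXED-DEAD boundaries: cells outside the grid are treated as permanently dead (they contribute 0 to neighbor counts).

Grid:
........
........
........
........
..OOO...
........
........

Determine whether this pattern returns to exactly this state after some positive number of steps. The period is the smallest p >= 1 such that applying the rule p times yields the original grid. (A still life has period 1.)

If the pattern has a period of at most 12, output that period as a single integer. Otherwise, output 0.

Answer: 2

Derivation:
Simulating and comparing each generation to the original:
Gen 0 (original, given above): 3 live cells
Gen 1: 3 live cells, differs from original
Gen 2: 3 live cells, MATCHES original -> period = 2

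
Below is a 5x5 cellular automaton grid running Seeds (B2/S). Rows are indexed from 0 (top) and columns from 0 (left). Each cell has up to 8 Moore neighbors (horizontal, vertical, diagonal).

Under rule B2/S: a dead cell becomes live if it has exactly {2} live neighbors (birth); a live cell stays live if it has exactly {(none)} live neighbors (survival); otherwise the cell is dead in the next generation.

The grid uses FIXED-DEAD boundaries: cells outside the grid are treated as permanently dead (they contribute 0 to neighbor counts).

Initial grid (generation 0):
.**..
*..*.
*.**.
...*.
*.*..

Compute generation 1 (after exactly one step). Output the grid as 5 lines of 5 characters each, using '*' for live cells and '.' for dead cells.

Answer: *..*.
....*
.....
*...*
.*.*.

Derivation:
Simulating step by step:
Generation 0 (given above): 10 live cells
Generation 1: 7 live cells
(generation 1 grid is the final answer)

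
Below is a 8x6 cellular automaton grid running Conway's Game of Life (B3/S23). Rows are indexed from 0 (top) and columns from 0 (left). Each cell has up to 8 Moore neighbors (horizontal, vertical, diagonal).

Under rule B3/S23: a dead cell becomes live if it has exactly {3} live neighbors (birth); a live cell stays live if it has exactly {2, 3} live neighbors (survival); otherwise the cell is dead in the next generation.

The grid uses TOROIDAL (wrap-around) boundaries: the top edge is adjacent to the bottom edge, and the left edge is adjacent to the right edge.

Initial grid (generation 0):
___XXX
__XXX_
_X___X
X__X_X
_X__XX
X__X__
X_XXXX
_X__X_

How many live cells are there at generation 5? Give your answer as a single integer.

Simulating step by step:
Generation 0 (given above): 23 live cells
Generation 1: 13 live cells
_____X
X_X___
_X___X
_XX___
_XXX__
______
X_X___
_X____
Generation 2: 12 live cells
XX____
XX___X
______
___X__
_X_X__
___X__
_X____
XX____
Generation 3: 11 live cells
__X___
_X___X
X_____
__X___
___XX_
______
XXX___
__X___
Generation 4: 15 live cells
_XX___
XX____
XX____
___X__
___X__
_XXX__
_XX___
__XX__
Generation 5: 11 live cells
X__X__
______
XXX___
__X___
___XX_
_X_X__
______
___X__
Population at generation 5: 11

Answer: 11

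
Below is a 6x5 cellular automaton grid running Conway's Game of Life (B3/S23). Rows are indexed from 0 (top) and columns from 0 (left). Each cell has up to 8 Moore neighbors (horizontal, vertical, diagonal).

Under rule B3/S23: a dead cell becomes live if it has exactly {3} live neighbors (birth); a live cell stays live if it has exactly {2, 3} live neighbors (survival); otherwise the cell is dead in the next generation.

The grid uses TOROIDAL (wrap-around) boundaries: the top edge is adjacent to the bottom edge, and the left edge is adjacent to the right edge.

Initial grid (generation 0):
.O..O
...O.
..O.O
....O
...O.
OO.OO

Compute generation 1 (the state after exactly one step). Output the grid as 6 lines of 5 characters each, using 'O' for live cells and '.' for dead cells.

Answer: .O...
O.OOO
....O
....O
..OO.
.O.O.

Derivation:
Simulating step by step:
Generation 0 (given above): 11 live cells
Generation 1: 11 live cells
(generation 1 grid is the final answer)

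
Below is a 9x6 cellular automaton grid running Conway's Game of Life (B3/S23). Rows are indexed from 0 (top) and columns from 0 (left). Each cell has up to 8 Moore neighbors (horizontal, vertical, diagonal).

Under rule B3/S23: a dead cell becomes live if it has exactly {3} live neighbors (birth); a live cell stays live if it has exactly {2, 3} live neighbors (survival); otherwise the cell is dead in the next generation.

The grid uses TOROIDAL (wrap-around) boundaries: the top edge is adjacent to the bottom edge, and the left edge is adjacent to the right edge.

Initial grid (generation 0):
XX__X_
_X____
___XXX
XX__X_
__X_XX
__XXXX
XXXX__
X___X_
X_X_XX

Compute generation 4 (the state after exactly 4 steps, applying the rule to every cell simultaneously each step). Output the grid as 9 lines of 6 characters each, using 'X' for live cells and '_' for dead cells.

Answer: X___X_
______
_____X
____XX
____XX
______
______
X___X_
X__X__

Derivation:
Simulating step by step:
Generation 0 (given above): 27 live cells
Generation 1: 18 live cells
__XXX_
_XXX__
_XXXXX
XXX___
__X___
______
X_____
____X_
____X_
Generation 2: 13 live cells
_X__X_
X____X
____XX
X___XX
__X___
______
______
_____X
____XX
Generation 3: 11 live cells
____X_
X_____
______
X__XX_
_____X
______
______
____XX
X___XX
Generation 4: 11 live cells
(generation 4 grid is the final answer)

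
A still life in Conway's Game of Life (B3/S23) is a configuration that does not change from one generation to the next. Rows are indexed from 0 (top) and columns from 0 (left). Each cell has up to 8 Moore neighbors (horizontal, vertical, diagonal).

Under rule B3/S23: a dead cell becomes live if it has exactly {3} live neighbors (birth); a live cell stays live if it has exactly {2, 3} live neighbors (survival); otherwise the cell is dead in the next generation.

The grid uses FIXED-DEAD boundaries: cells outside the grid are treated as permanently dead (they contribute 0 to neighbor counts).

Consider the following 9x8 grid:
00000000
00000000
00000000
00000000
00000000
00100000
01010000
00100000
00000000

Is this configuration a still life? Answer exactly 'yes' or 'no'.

Compute generation 1 and compare to generation 0 (given above):
Generation 1:
00000000
00000000
00000000
00000000
00000000
00100000
01010000
00100000
00000000
The grids are IDENTICAL -> still life.

Answer: yes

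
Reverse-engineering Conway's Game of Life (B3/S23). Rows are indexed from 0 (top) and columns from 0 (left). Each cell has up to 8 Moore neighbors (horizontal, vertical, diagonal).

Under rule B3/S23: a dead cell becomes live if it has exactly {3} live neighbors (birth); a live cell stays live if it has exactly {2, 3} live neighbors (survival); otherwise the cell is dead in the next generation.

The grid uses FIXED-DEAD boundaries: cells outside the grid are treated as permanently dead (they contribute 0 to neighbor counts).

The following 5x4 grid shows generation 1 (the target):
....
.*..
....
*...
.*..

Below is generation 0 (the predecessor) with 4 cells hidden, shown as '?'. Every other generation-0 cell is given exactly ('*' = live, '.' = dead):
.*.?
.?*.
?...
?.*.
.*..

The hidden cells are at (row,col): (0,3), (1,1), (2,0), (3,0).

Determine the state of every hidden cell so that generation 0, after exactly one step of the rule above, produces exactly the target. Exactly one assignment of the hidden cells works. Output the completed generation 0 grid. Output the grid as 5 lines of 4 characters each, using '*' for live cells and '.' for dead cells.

Answer: .*..
..*.
*...
*.*.
.*..

Derivation:
Hidden generation-0 cells (in order): (0,3), (1,1), (2,0), (3,0).
A hidden cell only influences target cells in its own 3x3 neighborhood. Try each of the 2^4 = 16 assignments, step the completed generation 0 forward once under B3/S23, and compare with the target:
  (0,3)=. (1,1)=. (2,0)=. (3,0)=. -> step gives (1,1)='.' but target has '*' -> reject
  (0,3)=. (1,1)=. (2,0)=. (3,0)=* -> step gives (1,1)='.' but target has '*' -> reject
  (0,3)=. (1,1)=. (2,0)=* (3,0)=. -> step gives (2,1)='*' but target has '.' -> reject
  (0,3)=. (1,1)=. (2,0)=* (3,0)=* -> step reproduces the target at every cell -> ACCEPT
  (0,3)=. (1,1)=* (2,0)=. (3,0)=. -> step gives (0,1)='*' but target has '.' -> reject
  (0,3)=. (1,1)=* (2,0)=. (3,0)=* -> step gives (0,1)='*' but target has '.' -> reject
  (0,3)=. (1,1)=* (2,0)=* (3,0)=. -> step gives (0,1)='*' but target has '.' -> reject
  (0,3)=. (1,1)=* (2,0)=* (3,0)=* -> step gives (0,1)='*' but target has '.' -> reject
  (0,3)=* (1,1)=. (2,0)=. (3,0)=. -> step gives (0,2)='*' but target has '.' -> reject
  (0,3)=* (1,1)=. (2,0)=. (3,0)=* -> step gives (0,2)='*' but target has '.' -> reject
  (0,3)=* (1,1)=. (2,0)=* (3,0)=. -> step gives (0,2)='*' but target has '.' -> reject
  (0,3)=* (1,1)=. (2,0)=* (3,0)=* -> step gives (0,2)='*' but target has '.' -> reject
  (0,3)=* (1,1)=* (2,0)=. (3,0)=. -> step gives (0,1)='*' but target has '.' -> reject
  (0,3)=* (1,1)=* (2,0)=. (3,0)=* -> step gives (0,1)='*' but target has '.' -> reject
  (0,3)=* (1,1)=* (2,0)=* (3,0)=. -> step gives (0,1)='*' but target has '.' -> reject
  (0,3)=* (1,1)=* (2,0)=* (3,0)=* -> step gives (0,1)='*' but target has '.' -> reject
Unique solution: (0,3)=dead, (1,1)=dead, (2,0)=live, (3,0)=live.
Check: live-neighbor counts of every cell in the completed generation 0:
1121
2311
1422
2411
2221
Applying B3/S23 to generation 0 with these counts gives:
....
.*..
....
*...
.*..
which matches the target exactly.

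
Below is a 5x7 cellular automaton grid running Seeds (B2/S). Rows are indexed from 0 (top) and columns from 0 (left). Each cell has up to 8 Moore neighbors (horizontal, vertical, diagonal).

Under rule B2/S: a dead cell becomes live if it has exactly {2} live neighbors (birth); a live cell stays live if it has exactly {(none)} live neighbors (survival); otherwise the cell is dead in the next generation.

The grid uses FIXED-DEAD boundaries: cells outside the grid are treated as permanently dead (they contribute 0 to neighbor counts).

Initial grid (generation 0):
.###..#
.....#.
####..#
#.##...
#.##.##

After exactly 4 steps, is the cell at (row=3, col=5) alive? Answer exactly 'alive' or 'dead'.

Answer: dead

Derivation:
Simulating step by step:
Generation 0 (given above): 18 live cells
Generation 1: 3 live cells
....##.
.......
.....#.
.......
.......
Generation 2: 1 live cells
.......
......#
.......
.......
.......
Generation 3: 0 live cells
.......
.......
.......
.......
.......
Generation 4: 0 live cells
.......
.......
.......
.......
.......

Cell (3,5) at generation 4: 0 -> dead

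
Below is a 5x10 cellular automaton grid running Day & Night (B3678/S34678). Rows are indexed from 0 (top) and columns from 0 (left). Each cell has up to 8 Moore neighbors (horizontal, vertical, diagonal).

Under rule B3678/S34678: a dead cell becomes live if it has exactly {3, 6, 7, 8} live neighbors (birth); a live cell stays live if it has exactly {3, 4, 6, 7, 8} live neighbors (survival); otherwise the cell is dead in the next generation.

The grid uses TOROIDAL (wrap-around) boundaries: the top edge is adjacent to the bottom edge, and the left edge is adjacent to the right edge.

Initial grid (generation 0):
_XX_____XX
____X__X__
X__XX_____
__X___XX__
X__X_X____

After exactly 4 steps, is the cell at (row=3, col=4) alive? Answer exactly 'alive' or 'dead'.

Answer: alive

Derivation:
Simulating step by step:
Generation 0 (given above): 15 live cells
Generation 1: 18 live cells
X__XX_____
XXX_____XX
___X_XXX__
_X___X____
______XXXX
Generation 2: 20 live cells
X_X______X
XXX__XXX_X
____X_X_XX
____XXX___
X___XX____
Generation 3: 28 live cells
_X_XX___XX
_X_X_XXX__
_X_XXX__XX
___XXXXX_X
_X_XXXX__X
Generation 4: 24 live cells
__XXXX__X_
__XXXXXX__
___XXXX_X_
____XX_X_X
____XXX__X

Cell (3,4) at generation 4: 1 -> alive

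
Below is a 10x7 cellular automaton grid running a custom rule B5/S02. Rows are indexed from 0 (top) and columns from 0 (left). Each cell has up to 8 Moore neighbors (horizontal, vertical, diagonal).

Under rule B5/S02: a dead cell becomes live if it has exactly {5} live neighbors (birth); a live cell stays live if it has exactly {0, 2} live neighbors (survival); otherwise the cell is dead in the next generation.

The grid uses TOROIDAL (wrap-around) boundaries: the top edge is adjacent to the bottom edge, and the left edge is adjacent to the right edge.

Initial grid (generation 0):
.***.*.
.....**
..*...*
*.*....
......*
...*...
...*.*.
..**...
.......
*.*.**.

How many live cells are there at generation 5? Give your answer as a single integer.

Simulating step by step:
Generation 0 (given above): 20 live cells
Generation 1: 7 live cells
....*.*
.......
.......
*......
.......
.......
.....*.
..**...
.......
.....*.
Generation 2: 3 live cells
.......
.......
.......
*......
.......
.......
.....*.
.......
.......
.....*.
Generation 3: 3 live cells
.......
.......
.......
*......
.......
.......
.....*.
.......
.......
.....*.
Generation 4: 3 live cells
.......
.......
.......
*......
.......
.......
.....*.
.......
.......
.....*.
Generation 5: 3 live cells
.......
.......
.......
*......
.......
.......
.....*.
.......
.......
.....*.
Population at generation 5: 3

Answer: 3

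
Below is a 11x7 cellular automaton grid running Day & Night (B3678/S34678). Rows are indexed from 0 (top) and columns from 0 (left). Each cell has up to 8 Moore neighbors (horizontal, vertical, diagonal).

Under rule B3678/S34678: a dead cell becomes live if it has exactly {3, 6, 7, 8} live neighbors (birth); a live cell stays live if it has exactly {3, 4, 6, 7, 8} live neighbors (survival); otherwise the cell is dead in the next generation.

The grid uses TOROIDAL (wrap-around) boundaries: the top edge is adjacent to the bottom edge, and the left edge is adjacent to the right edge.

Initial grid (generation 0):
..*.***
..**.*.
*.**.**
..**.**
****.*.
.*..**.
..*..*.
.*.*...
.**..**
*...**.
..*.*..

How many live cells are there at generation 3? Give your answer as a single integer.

Answer: 35

Derivation:
Simulating step by step:
Generation 0 (given above): 37 live cells
Generation 1: 44 live cells
.*****.
*.*.*.*
....**.
.**.***
**.***.
**..**.
.***...
**..***
.***.**
..*.**.
.*..**.
Generation 2: 39 live cells
.**....
..**.**
..*.**.
.**.***
...****
*.*..*.
*.**...
..*.***
.*****.
*.*....
.*.**.*
Generation 3: 35 live cells
.*....*
..**.*.
*.**.*.
*.*****
...*.*.
..*..*.
..**...
*..*.**
***.**.
*..*..*
.*.*...
Population at generation 3: 35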